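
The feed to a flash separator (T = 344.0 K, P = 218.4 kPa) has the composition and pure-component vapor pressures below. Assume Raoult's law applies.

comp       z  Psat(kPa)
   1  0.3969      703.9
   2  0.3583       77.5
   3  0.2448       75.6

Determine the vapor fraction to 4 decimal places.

ψ = 0.3406

Raoult's law: Kᵢ = Pᵢˢᵃᵗ/P = Pᵢˢᵃᵗ/218.4.
  K_1 = 703.9/218.4 = 3.222985, K_2 = 77.5/218.4 = 0.354853, K_3 = 75.6/218.4 = 0.346154
Let ψ = V/F and solve Σ zᵢ(Kᵢ−1)/(1+ψ(Kᵢ−1)) = 0.
Feasibility: ΣzᵢKᵢ = 1.4911, Σzᵢ/Kᵢ = 1.8401 — both > 1, two phases present.
Newton–Raphson from ψ = 0.5:
  ψ = 0.5000: g = -0.16117, g' = -0.9959 → ψ = 0.3382
  ψ = 0.3382: g = 0.00252, g' = -1.0557 → ψ = 0.3405
Converged at ψ = 0.3406.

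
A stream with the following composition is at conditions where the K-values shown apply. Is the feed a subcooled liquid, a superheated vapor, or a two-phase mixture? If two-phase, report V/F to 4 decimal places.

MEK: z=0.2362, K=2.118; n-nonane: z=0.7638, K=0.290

subcooled liquid

ΣzᵢKᵢ = 0.7218; Σzᵢ/Kᵢ = 2.7453.
Since ΣzᵢKᵢ < 1 the mixture is below its bubble point — single liquid phase.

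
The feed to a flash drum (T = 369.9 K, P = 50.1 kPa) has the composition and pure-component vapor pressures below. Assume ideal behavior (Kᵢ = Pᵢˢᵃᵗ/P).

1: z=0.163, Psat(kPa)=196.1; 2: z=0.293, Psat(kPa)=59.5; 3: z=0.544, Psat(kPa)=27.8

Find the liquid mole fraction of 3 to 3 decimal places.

x_3 = 0.644

Raoult's law: Kᵢ = Pᵢˢᵃᵗ/P = Pᵢˢᵃᵗ/50.1.
  K_1 = 196.1/50.1 = 3.91417, K_2 = 59.5/50.1 = 1.18762, K_3 = 27.8/50.1 = 0.55489
Rachford–Rice: g(ψ) = Σ zᵢ(Kᵢ−1)/(1+ψ(Kᵢ−1)) = 0.
Feasibility: ΣzᵢKᵢ = 1.288, Σzᵢ/Kᵢ = 1.269 — both > 1, two phases present.
Newton iteration, ψ⁰ = 0.62:
  ψ = 0.620: g = -0.1160, g' = -0.390 → ψ = 0.322
  ψ = 0.322: g = 0.0141, g' = -0.524 → ψ = 0.349
  ψ = 0.349: g = 0.0003, g' = -0.500 → ψ = 0.350
Converged at ψ = 0.350.
Compositions from xᵢ = zᵢ/(1+ψ(Kᵢ−1)), yᵢ = Kᵢxᵢ:
  1: x = 0.081, y = 0.316
  2: x = 0.275, y = 0.327
  3: x = 0.644, y = 0.358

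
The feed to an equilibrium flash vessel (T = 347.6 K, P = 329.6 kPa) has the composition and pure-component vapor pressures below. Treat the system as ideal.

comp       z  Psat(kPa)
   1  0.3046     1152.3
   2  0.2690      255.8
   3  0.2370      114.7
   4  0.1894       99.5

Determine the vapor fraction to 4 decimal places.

Raoult's law: Kᵢ = Pᵢˢᵃᵗ/P = Pᵢˢᵃᵗ/329.6.
  K_1 = 1152.3/329.6 = 3.496056, K_2 = 255.8/329.6 = 0.776092, K_3 = 114.7/329.6 = 0.347998, K_4 = 99.5/329.6 = 0.301881
Let ψ = V/F and solve Σ zᵢ(Kᵢ−1)/(1+ψ(Kᵢ−1)) = 0.
g(0) = ΣzᵢKᵢ − 1 = 0.4133 and g(1) = 1 − Σzᵢ/Kᵢ = -0.7422, so a root lies in (0, 1).
Iterate (Newton) starting at ψ = 0.5:
  ψ = 0.5000: g = -0.16201, g' = -0.8323 → ψ = 0.3053
  ψ = 0.3053: g = 0.00584, g' = -0.9329 → ψ = 0.3116
Converged at ψ = 0.3116.

ψ = 0.3116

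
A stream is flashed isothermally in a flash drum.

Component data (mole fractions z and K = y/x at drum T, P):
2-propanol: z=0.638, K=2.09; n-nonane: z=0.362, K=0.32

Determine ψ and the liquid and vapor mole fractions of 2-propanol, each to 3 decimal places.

ψ = 0.606, x_2-propanol = 0.384, y_2-propanol = 0.803

Material balance + equilibrium reduce to Σ zᵢ(Kᵢ−1)/(1+ψ(Kᵢ−1)) = 0.
Check two-phase: ΣzᵢKᵢ = 1.449 > 1 and Σzᵢ/Kᵢ = 1.437 > 1, so g(0) = 0.449 > 0 and g(1) = -0.437 < 0.
Binary case is linear: z₁(K₁−1)(1+ψ(K₂−1)) + z₂(K₂−1)(1+ψ(K₁−1)) = 0
⇒ ψ = [z₁(K₁−1)+z₂(K₂−1)] / [−(K₁−1)(K₂−1)] = 0.4493/0.7412 = 0.606
Compositions from xᵢ = zᵢ/(1+ψ(Kᵢ−1)), yᵢ = Kᵢxᵢ:
  2-propanol: x = 0.384, y = 0.803
  n-nonane: x = 0.616, y = 0.197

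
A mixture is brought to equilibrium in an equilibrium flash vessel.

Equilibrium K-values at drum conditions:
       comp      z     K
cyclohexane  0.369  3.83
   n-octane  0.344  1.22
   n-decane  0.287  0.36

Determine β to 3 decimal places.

β = 0.810

Let β = V/F and solve Σ zᵢ(Kᵢ−1)/(1+β(Kᵢ−1)) = 0.
Feasibility: ΣzᵢKᵢ = 1.936, Σzᵢ/Kᵢ = 1.176 — both > 1, two phases present.
Newton–Raphson from β = 0.61:
  β = 0.610: g = 0.1484, g' = -0.727 → β = 0.814
  β = 0.814: g = -0.0033, g' = -0.795 → β = 0.810
Converged at β = 0.810.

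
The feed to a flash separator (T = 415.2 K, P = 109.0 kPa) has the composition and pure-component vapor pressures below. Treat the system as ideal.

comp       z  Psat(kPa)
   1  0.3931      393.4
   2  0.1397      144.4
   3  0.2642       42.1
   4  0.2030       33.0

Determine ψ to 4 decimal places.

Raoult's law: Kᵢ = Pᵢˢᵃᵗ/P = Pᵢˢᵃᵗ/109.0.
  K_1 = 393.4/109.0 = 3.609174, K_2 = 144.4/109.0 = 1.324771, K_3 = 42.1/109.0 = 0.386239, K_4 = 33.0/109.0 = 0.302752
Newton–Raphson from ψ = 0.49:
  ψ = 0.4900: g = 0.04240, g' = -0.9577 → ψ = 0.5343
  ψ = 0.5343: g = 0.00025, g' = -0.9486 → ψ = 0.5345
Converged at ψ = 0.5345.

ψ = 0.5345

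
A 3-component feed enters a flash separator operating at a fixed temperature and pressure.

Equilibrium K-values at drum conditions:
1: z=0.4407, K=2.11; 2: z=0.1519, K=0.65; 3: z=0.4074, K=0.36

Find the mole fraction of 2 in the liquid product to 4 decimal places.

x_2 = 0.1680

Rachford–Rice: g(V/F) = Σ zᵢ(Kᵢ−1)/(1+V/F(Kᵢ−1)) = 0.
Check two-phase: ΣzᵢKᵢ = 1.1753 > 1 and Σzᵢ/Kᵢ = 1.5742 > 1, so g(0) = 0.1753 > 0 and g(1) = -0.5742 < 0.
Newton–Raphson from V/F = 0.48:
  V/F = 0.4800: g = -0.12111, g' = -0.6057 → V/F = 0.2800
  V/F = 0.2800: g = -0.00343, g' = -0.5866 → V/F = 0.2742
Converged at V/F = 0.2742.
Compositions from xᵢ = zᵢ/(1+V/F(Kᵢ−1)), yᵢ = Kᵢxᵢ:
  1: x = 0.3379, y = 0.7129
  2: x = 0.1680, y = 0.1092
  3: x = 0.4941, y = 0.1779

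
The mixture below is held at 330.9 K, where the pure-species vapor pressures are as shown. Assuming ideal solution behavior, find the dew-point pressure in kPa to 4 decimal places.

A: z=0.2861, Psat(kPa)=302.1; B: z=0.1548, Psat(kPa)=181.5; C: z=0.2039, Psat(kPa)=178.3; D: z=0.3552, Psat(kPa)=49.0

Pdew = 98.1115 kPa

At the dew point ψ → 1, so Σzᵢ/Kᵢ = 1 with Kᵢ = Pᵢˢᵃᵗ/P ⇒ 1/P = Σzᵢ/Pᵢˢᵃᵗ.
1/P = 0.2861/302.1 + 0.1548/181.5 + 0.2039/178.3 + 0.3552/49.0 = 0.0101925 ⇒ P = 98.1115 kPa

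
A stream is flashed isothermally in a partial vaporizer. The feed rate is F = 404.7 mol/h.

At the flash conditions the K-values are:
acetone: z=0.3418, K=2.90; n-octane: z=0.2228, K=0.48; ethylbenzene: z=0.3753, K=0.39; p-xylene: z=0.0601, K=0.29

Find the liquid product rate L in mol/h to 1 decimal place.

Newton–Raphson from V/F = 0.64:
  V/F = 0.6400: g = -0.33434, g' = -0.8642 → V/F = 0.2531
  V/F = 0.2531: g = -0.01764, g' = -0.8828 → V/F = 0.2331
  V/F = 0.2331: g = 0.00021, g' = -0.9039 → V/F = 0.2334
Converged at V/F = 0.2334.
Then V = V/F·F = 0.2334·404.7 = 94.4 mol/h and L = F − V = 310.3 mol/h.

L = 310.3 mol/h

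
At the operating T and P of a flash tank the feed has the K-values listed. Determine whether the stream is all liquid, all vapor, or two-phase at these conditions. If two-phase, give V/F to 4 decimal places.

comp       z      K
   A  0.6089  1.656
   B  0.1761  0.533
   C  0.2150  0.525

ΣzᵢKᵢ = 1.2151; Σzᵢ/Kᵢ = 1.1076.
Both exceed 1, so a two-phase solution exists.
Newton–Raphson from ψ = 0.5:
  ψ = 0.5000: g = 0.05956, g' = -0.2974 → ψ = 0.7003
  ψ = 0.7003: g = -0.00152, g' = -0.3167 → ψ = 0.6955
Converged at ψ = 0.6955.

two-phase, V/F = 0.6955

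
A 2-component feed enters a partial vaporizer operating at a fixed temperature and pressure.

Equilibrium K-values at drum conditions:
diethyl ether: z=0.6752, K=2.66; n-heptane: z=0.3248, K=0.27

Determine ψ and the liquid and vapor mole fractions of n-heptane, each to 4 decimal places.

Let ψ = V/F and solve Σ zᵢ(Kᵢ−1)/(1+ψ(Kᵢ−1)) = 0.
Check two-phase: ΣzᵢKᵢ = 1.8837 > 1 and Σzᵢ/Kᵢ = 1.4568 > 1, so g(0) = 0.8837 > 0 and g(1) = -0.4568 < 0.
Iterate (Newton) starting at ψ = 0.5:
  ψ = 0.5000: g = 0.23908, g' = -0.9848 → ψ = 0.7428
  ψ = 0.7428: g = -0.01600, g' = -1.1991 → ψ = 0.7294
  ψ = 0.7294: g = -0.00018, g' = -1.1725 → ψ = 0.7293
Converged at ψ = 0.7293.
Compositions from xᵢ = zᵢ/(1+ψ(Kᵢ−1)), yᵢ = Kᵢxᵢ:
  diethyl ether: x = 0.3054, y = 0.8125
  n-heptane: x = 0.6946, y = 0.1875

ψ = 0.7293, x_n-heptane = 0.6946, y_n-heptane = 0.1875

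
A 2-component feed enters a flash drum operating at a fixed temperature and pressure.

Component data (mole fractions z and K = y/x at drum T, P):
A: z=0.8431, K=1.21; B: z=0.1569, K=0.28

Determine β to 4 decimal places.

β = 0.4238

Rachford–Rice: g(β) = Σ zᵢ(Kᵢ−1)/(1+β(Kᵢ−1)) = 0.
g(0) = ΣzᵢKᵢ − 1 = 0.0641 and g(1) = 1 − Σzᵢ/Kᵢ = -0.2571, so a root lies in (0, 1).
Binary case is linear: z₁(K₁−1)(1+β(K₂−1)) + z₂(K₂−1)(1+β(K₁−1)) = 0
⇒ β = [z₁(K₁−1)+z₂(K₂−1)] / [−(K₁−1)(K₂−1)] = 0.06408/0.15120 = 0.4238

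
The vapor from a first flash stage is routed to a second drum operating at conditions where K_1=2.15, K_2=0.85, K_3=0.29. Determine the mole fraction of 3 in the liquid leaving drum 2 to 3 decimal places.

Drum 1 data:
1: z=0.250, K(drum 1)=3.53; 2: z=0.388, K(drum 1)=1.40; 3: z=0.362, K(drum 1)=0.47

Drum 1:
Let ψ₁ = V/F and solve Σ zᵢ(Kᵢ−1)/(1+ψ₁(Kᵢ−1)) = 0.
Feasibility: ΣzᵢKᵢ = 1.596, Σzᵢ/Kᵢ = 1.118 — both > 1, two phases present.
Iterate (Newton) starting at ψ₁ = 0.5:
  ψ₁ = 0.500: g = 0.1475, g' = -0.543 → ψ₁ = 0.772
  ψ₁ = 0.772: g = 0.0082, g' = -0.511 → ψ₁ = 0.788
Converged at ψ₁ = 0.788.
Drum-1 compositions:
  1: x = 0.084, y = 0.295
  2: x = 0.295, y = 0.413
  3: x = 0.621, y = 0.292
Drum-2 feed = drum-1 vapor: z₂ = (0.2949, 0.4131, 0.2921).
Drum 2:
Material balance + equilibrium reduce to Σ zᵢ(Kᵢ−1)/(1+ψ₂(Kᵢ−1)) = 0.
Check two-phase: ΣzᵢKᵢ = 1.070 > 1 and Σzᵢ/Kᵢ = 1.630 > 1, so g(0) = 0.070 > 0 and g(1) = -0.630 < 0.
Newton–Raphson from ψ₂ = 0.58:
  ψ₂ = 0.580: g = -0.2170, g' = -0.577 → ψ₂ = 0.204
  ψ₂ = 0.204: g = -0.0317, g' = -0.467 → ψ₂ = 0.136
  ψ₂ = 0.136: g = 0.0004, g' = -0.482 → ψ₂ = 0.137
Converged at ψ₂ = 0.137.
  1: x = 0.255, y = 0.548
  2: x = 0.422, y = 0.358
  3: x = 0.324, y = 0.094

x_3 (drum 2) = 0.324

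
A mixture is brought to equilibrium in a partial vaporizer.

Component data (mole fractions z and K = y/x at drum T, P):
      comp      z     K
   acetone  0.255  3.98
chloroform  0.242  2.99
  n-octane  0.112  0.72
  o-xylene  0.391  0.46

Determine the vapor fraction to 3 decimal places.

ψ = 0.797

Material balance + equilibrium reduce to Σ zᵢ(Kᵢ−1)/(1+ψ(Kᵢ−1)) = 0.
Feasibility: ΣzᵢKᵢ = 1.999, Σzᵢ/Kᵢ = 1.151 — both > 1, two phases present.
Newton iteration, ψ⁰ = 0.5:
  ψ = 0.500: g = 0.2209, g' = -0.832 → ψ = 0.766
  ψ = 0.766: g = 0.0226, g' = -0.706 → ψ = 0.798
  ψ = 0.798: g = -0.0000, g' = -0.708 → ψ = 0.797
Converged at ψ = 0.797.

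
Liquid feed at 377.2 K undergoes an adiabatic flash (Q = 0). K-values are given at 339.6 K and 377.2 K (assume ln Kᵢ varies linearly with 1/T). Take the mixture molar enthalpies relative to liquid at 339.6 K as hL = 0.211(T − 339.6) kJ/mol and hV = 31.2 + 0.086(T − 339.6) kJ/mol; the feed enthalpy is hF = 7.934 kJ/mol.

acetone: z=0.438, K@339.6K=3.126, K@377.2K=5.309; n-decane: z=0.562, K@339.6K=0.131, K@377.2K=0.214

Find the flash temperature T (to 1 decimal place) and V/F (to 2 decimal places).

Adiabatic flash: solve Rachford–Rice at each trial T, then check hF = ψ·hV(T) + (1−ψ)·hL(T).
  T = 339.6 K: K = (3.126, 0.131), RR gives ψ = 0.240, H_out = 7.478 kJ/mol
  T = 377.2 K: K = (5.309, 0.214), RR gives ψ = 0.427, H_out = 19.245 kJ/mol
  T = 358.4 K: K = (4.131, 0.170), RR gives ψ = 0.348, H_out = 14.005 kJ/mol
  T = 349.0 K: K = (3.607, 0.150), RR gives ψ = 0.299, H_out = 10.975 kJ/mol
  T = 344.3 K: K = (3.361, 0.140), RR gives ψ = 0.271, H_out = 9.298 kJ/mol
  T = 342.0 K: K = (3.245, 0.136), RR gives ψ = 0.256, H_out = 8.428 kJ/mol
  T = 340.8 K: K = (3.185, 0.133), RR gives ψ = 0.248, H_out = 7.958 kJ/mol
Linear interpolation between T = 339.6 (H_out = 7.478) and T = 340.8 (H_out = 7.958) on hF = 7.934 gives T ≈ 340.7 K, at which ψ = 0.25.

T = 340.7 K, V/F = 0.25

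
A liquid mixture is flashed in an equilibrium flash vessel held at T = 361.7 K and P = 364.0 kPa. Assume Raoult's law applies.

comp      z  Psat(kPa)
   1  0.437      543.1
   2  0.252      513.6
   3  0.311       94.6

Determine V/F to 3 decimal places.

V/F = 0.258

Raoult's law: Kᵢ = Pᵢˢᵃᵗ/P = Pᵢˢᵃᵗ/364.0.
  K_1 = 543.1/364.0 = 1.49203, K_2 = 513.6/364.0 = 1.41099, K_3 = 94.6/364.0 = 0.25989
Rachford–Rice: g(V/F) = Σ zᵢ(Kᵢ−1)/(1+V/F(Kᵢ−1)) = 0.
g(0) = ΣzᵢKᵢ − 1 = 0.088 and g(1) = 1 − Σzᵢ/Kᵢ = -0.668, so a root lies in (0, 1).
Iterate (Newton) starting at V/F = 0.6:
  V/F = 0.600: g = -0.1649, g' = -0.642 → V/F = 0.343
  V/F = 0.343: g = -0.0337, g' = -0.416 → V/F = 0.262
  V/F = 0.262: g = -0.0015, g' = -0.380 → V/F = 0.258
Converged at V/F = 0.258.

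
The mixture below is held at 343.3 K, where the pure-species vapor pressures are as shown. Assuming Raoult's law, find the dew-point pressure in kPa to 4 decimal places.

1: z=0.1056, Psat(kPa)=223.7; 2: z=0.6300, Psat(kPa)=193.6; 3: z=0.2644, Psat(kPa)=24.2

Pdew = 68.2509 kPa

At the dew point ψ → 1, so Σzᵢ/Kᵢ = 1 with Kᵢ = Pᵢˢᵃᵗ/P ⇒ 1/P = Σzᵢ/Pᵢˢᵃᵗ.
1/P = 0.1056/223.7 + 0.6300/193.6 + 0.2644/24.2 = 0.0146518 ⇒ P = 68.2509 kPa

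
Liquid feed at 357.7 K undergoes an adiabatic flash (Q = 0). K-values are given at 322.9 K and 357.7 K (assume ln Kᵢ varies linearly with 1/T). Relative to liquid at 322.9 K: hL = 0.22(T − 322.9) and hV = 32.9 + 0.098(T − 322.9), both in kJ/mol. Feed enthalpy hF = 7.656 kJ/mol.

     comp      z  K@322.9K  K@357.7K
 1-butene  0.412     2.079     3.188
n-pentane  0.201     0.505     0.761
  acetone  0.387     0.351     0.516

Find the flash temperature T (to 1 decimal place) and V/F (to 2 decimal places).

Adiabatic flash: solve Rachford–Rice at each trial T, then check hF = ψ·hV(T) + (1−ψ)·hL(T).
  T = 322.9 K: K = (2.079, 0.505, 0.351), RR gives ψ = 0.145, H_out = 4.769 kJ/mol
  T = 357.7 K: K = (3.188, 0.761, 0.516), RR gives ψ = 0.729, H_out = 28.533 kJ/mol
  T = 340.3 K: K = (2.603, 0.626, 0.430), RR gives ψ = 0.444, H_out = 17.508 kJ/mol
  T = 331.6 K: K = (2.333, 0.564, 0.389), RR gives ψ = 0.303, H_out = 11.577 kJ/mol
  T = 327.2 K: K = (2.203, 0.534, 0.370), RR gives ψ = 0.227, H_out = 8.284 kJ/mol
  T = 325.0 K: K = (2.139, 0.519, 0.360), RR gives ψ = 0.186, H_out = 6.529 kJ/mol
Linear interpolation between T = 325.0 (H_out = 6.529) and T = 327.2 (H_out = 8.284) on hF = 7.656 gives T ≈ 326.4 K, at which ψ = 0.21.

T = 326.4 K, V/F = 0.21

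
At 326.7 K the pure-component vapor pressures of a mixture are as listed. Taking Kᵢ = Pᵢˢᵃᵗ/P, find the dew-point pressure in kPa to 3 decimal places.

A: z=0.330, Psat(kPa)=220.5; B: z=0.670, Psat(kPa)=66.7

At the dew point ψ → 1, so Σzᵢ/Kᵢ = 1 with Kᵢ = Pᵢˢᵃᵗ/P ⇒ 1/P = Σzᵢ/Pᵢˢᵃᵗ.
1/P = 0.330/220.5 + 0.670/66.7 = 0.011542 ⇒ P = 86.643 kPa

Pdew = 86.643 kPa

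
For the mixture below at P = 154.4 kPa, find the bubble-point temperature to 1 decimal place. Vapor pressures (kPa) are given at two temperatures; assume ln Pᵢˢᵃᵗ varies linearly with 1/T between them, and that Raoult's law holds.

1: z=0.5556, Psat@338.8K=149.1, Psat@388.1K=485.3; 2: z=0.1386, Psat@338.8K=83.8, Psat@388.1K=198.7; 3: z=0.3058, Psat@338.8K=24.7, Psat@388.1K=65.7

T = 355.3 K

Bubble-point temperature: ΣzᵢPᵢˢᵃᵗ(T) = P. Interpolate ln Pᵢˢᵃᵗ = aᵢ + bᵢ/T.
  T = 338.8 K: ΣzᵢPᵢˢᵃᵗ = 102.01 kPa
  T = 388.1 K: ΣzᵢPᵢˢᵃᵗ = 317.26 kPa
  T = 363.5 K: ΣzᵢPᵢˢᵃᵗ = 186.92 kPa
  T = 351.1 K: ΣzᵢPᵢˢᵃᵗ = 139.34 kPa
  T = 357.3 K: ΣzᵢPᵢˢᵃᵗ = 161.78 kPa
  T = 354.2 K: ΣzᵢPᵢˢᵃᵗ = 150.23 kPa
  T = 355.8 K: ΣzᵢPᵢˢᵃᵗ = 156.11 kPa
Interpolating between 354.2 K and 355.8 K gives T ≈ 355.3 K.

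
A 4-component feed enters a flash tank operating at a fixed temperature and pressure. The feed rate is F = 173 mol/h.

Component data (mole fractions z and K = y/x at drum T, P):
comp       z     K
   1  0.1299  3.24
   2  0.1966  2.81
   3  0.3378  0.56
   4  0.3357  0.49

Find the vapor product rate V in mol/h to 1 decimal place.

V = 59.7 mol/h

Material balance + equilibrium reduce to Σ zᵢ(Kᵢ−1)/(1+ψ(Kᵢ−1)) = 0.
Feasibility: ΣzᵢKᵢ = 1.3270, Σzᵢ/Kᵢ = 1.3984 — both > 1, two phases present.
Newton–Raphson from ψ = 0.5:
  ψ = 0.5000: g = -0.09631, g' = -0.5873 → ψ = 0.3360
  ψ = 0.3360: g = 0.00626, g' = -0.6784 → ψ = 0.3452
  ψ = 0.3452: g = 0.00004, g' = -0.6708 → ψ = 0.3453
Converged at ψ = 0.3453.
Then V = ψ·F = 0.3453·173 = 59.7 mol/h and L = F − V = 113.3 mol/h.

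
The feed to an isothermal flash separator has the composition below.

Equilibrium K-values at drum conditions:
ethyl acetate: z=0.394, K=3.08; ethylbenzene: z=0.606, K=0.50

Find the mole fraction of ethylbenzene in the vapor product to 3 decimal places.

Let ψ = V/F and solve Σ zᵢ(Kᵢ−1)/(1+ψ(Kᵢ−1)) = 0.
g(0) = ΣzᵢKᵢ − 1 = 0.517 and g(1) = 1 − Σzᵢ/Kᵢ = -0.340, so a root lies in (0, 1).
Binary case is linear: z₁(K₁−1)(1+ψ(K₂−1)) + z₂(K₂−1)(1+ψ(K₁−1)) = 0
⇒ ψ = [z₁(K₁−1)+z₂(K₂−1)] / [−(K₁−1)(K₂−1)] = 0.5165/1.0400 = 0.497
Compositions from xᵢ = zᵢ/(1+ψ(Kᵢ−1)), yᵢ = Kᵢxᵢ:
  ethyl acetate: x = 0.194, y = 0.597
  ethylbenzene: x = 0.806, y = 0.403

y_ethylbenzene = 0.403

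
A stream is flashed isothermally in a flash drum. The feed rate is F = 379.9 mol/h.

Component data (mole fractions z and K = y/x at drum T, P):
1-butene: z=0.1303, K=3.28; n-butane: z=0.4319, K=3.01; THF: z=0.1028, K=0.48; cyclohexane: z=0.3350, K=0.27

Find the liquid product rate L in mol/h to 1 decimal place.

Iterate (Newton) starting at ψ = 0.5:
  ψ = 0.5000: g = 0.11445, g' = -1.0755 → ψ = 0.6064
  ψ = 0.6064: g = -0.00095, g' = -1.1078 → ψ = 0.6056
Converged at ψ = 0.6056.
Then V = ψ·F = 0.6056·379.9 = 230.1 mol/h and L = F − V = 149.8 mol/h.

L = 149.8 mol/h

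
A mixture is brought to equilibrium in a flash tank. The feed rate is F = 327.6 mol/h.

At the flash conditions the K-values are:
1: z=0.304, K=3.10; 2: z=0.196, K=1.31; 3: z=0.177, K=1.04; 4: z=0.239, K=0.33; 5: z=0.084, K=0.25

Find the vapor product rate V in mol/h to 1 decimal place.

Let ψ = V/F and solve Σ zᵢ(Kᵢ−1)/(1+ψ(Kᵢ−1)) = 0.
Check two-phase: ΣzᵢKᵢ = 1.483 > 1 and Σzᵢ/Kᵢ = 1.478 > 1, so g(0) = 0.483 > 0 and g(1) = -0.478 < 0.
Newton iteration, ψ⁰ = 0.46:
  ψ = 0.460: g = 0.0572, g' = -0.696 → ψ = 0.542
Converged at ψ = 0.542.
Then V = ψ·F = 0.5419·327.6 = 177.5 mol/h and L = F − V = 150.1 mol/h.

V = 177.5 mol/h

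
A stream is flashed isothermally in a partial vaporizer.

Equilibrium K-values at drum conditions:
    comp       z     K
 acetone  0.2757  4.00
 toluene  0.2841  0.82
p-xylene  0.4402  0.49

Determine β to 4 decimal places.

Rachford–Rice: g(β) = Σ zᵢ(Kᵢ−1)/(1+β(Kᵢ−1)) = 0.
Feasibility: ΣzᵢKᵢ = 1.5515, Σzᵢ/Kᵢ = 1.3138 — both > 1, two phases present.
Newton iteration, β⁰ = 0.42:
  β = 0.4200: g = 0.02495, g' = -0.6820 → β = 0.4566
  β = 0.4566: g = 0.00066, g' = -0.6473 → β = 0.4576
Converged at β = 0.4576.

β = 0.4576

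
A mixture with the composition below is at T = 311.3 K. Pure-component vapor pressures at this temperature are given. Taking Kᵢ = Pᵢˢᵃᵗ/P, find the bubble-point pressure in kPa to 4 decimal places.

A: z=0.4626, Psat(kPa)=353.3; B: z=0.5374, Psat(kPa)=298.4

At the bubble point ψ → 0, so ΣzᵢKᵢ = 1 with Kᵢ = Pᵢˢᵃᵗ/P ⇒ P = ΣzᵢPᵢˢᵃᵗ.
P = 0.4626·353.3 + 0.5374·298.4 = 323.7967 kPa

Pbub = 323.7967 kPa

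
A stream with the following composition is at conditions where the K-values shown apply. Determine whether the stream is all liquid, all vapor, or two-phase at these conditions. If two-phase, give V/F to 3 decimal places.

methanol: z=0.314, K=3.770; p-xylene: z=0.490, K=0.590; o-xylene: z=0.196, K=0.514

two-phase, V/F = 0.478

ΣzᵢKᵢ = 1.574; Σzᵢ/Kᵢ = 1.295.
Both exceed 1, so a two-phase solution exists.
Newton iteration, ψ⁰ = 0.5:
  ψ = 0.500: g = -0.0139, g' = -0.635 → ψ = 0.478
Converged at ψ = 0.478.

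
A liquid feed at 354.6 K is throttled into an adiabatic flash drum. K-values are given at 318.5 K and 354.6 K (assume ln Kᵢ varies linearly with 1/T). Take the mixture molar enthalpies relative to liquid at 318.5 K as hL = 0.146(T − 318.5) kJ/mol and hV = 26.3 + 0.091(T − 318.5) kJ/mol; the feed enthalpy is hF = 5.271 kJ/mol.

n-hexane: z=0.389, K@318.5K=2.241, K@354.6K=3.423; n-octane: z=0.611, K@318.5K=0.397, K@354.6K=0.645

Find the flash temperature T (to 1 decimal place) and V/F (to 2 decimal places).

Adiabatic flash: solve Rachford–Rice at each trial T, then check hF = ψ·hV(T) + (1−ψ)·hL(T).
  T = 318.5 K: K = (2.241, 0.397), RR gives ψ = 0.153, H_out = 4.018 kJ/mol
  T = 354.6 K: K = (3.423, 0.645), RR gives ψ = 0.844, H_out = 25.783 kJ/mol
  T = 336.6 K: K = (2.803, 0.513), RR gives ψ = 0.460, H_out = 14.280 kJ/mol
  T = 327.6 K: K = (2.516, 0.453), RR gives ψ = 0.308, H_out = 9.282 kJ/mol
  T = 323.1 K: K = (2.378, 0.425), RR gives ψ = 0.233, H_out = 6.738 kJ/mol
  T = 320.8 K: K = (2.309, 0.411), RR gives ψ = 0.193, H_out = 5.398 kJ/mol
Linear interpolation between T = 318.5 (H_out = 4.018) and T = 320.8 (H_out = 5.398) on hF = 5.271 gives T ≈ 320.6 K, at which ψ = 0.19.

T = 320.6 K, V/F = 0.19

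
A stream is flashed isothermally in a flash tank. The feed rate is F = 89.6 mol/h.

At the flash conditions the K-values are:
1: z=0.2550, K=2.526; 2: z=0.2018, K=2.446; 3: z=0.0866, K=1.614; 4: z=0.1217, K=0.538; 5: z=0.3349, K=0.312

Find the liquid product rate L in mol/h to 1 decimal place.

L = 44.0 mol/h

Material balance + equilibrium reduce to Σ zᵢ(Kᵢ−1)/(1+ψ(Kᵢ−1)) = 0.
g(0) = ΣzᵢKᵢ − 1 = 0.4475 and g(1) = 1 − Σzᵢ/Kᵢ = -0.5367, so a root lies in (0, 1).
Newton iteration, ψ⁰ = 0.5:
  ψ = 0.5000: g = 0.00641, g' = -0.7646 → ψ = 0.5084
Converged at ψ = 0.5084.
Then V = ψ·F = 0.5084·89.6 = 45.6 mol/h and L = F − V = 44.0 mol/h.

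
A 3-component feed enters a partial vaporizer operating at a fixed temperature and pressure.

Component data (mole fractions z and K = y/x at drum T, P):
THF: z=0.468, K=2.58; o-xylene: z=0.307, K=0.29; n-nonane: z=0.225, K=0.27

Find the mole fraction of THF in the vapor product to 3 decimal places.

Material balance + equilibrium reduce to Σ zᵢ(Kᵢ−1)/(1+ψ(Kᵢ−1)) = 0.
g(0) = ΣzᵢKᵢ − 1 = 0.357 and g(1) = 1 − Σzᵢ/Kᵢ = -1.073, so a root lies in (0, 1).
Iterate (Newton) starting at ψ = 0.5:
  ψ = 0.500: g = -0.1835, g' = -1.034 → ψ = 0.323
  ψ = 0.323: g = -0.0077, g' = -0.978 → ψ = 0.315
Converged at ψ = 0.315.
Compositions from xᵢ = zᵢ/(1+ψ(Kᵢ−1)), yᵢ = Kᵢxᵢ:
  THF: x = 0.313, y = 0.806
  o-xylene: x = 0.395, y = 0.115
  n-nonane: x = 0.292, y = 0.079

y_THF = 0.806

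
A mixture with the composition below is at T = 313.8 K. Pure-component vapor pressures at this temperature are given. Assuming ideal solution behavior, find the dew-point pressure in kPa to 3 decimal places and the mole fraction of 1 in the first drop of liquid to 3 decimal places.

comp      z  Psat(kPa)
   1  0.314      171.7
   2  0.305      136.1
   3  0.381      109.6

Pdew = 132.520 kPa, x_1 = 0.242

At the dew point ψ → 1, so Σzᵢ/Kᵢ = 1 with Kᵢ = Pᵢˢᵃᵗ/P ⇒ 1/P = Σzᵢ/Pᵢˢᵃᵗ.
1/P = 0.314/171.7 + 0.305/136.1 + 0.381/109.6 = 0.007546 ⇒ P = 132.520 kPa
xᵢ = zᵢP/Pᵢˢᵃᵗ ⇒ x_1 = 0.314·132.520/171.7 = 0.242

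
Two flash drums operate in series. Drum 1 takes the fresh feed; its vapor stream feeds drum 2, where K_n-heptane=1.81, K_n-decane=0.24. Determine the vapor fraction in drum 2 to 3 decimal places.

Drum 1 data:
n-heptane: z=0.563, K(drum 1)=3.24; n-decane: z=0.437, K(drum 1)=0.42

V/F (drum 2) = 0.465

Drum 1:
Binary case is linear: z₁(K₁−1)(1+ψ₁(K₂−1)) + z₂(K₂−1)(1+ψ₁(K₁−1)) = 0
⇒ ψ₁ = [z₁(K₁−1)+z₂(K₂−1)] / [−(K₁−1)(K₂−1)] = 1.0077/1.2992 = 0.776
Drum-1 compositions:
  n-heptane: x = 0.206, y = 0.666
  n-decane: x = 0.794, y = 0.334
Drum-2 feed = drum-1 vapor: z₂ = (0.6664, 0.3336).
Drum 2:
Newton iteration, ψ₂⁰ = 0.5:
  ψ₂ = 0.500: g = -0.0248, g' = -0.723 → ψ₂ = 0.466
  ψ₂ = 0.466: g = -0.0005, g' = -0.692 → ψ₂ = 0.465
Converged at ψ₂ = 0.465.
  n-heptane: x = 0.484, y = 0.876
  n-decane: x = 0.516, y = 0.124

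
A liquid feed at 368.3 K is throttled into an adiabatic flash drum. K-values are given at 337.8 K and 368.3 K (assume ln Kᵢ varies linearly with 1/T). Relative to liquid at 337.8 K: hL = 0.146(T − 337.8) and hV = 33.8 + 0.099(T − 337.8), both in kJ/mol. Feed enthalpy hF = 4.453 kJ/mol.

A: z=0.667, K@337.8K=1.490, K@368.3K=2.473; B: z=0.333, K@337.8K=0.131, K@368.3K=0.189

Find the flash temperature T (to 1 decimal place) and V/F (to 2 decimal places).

T = 338.9 K, V/F = 0.13

Adiabatic flash: solve Rachford–Rice at each trial T, then check hF = ψ·hV(T) + (1−ψ)·hL(T).
  T = 337.8 K: K = (1.490, 0.131), RR gives ψ = 0.088, H_out = 2.973 kJ/mol
  T = 368.3 K: K = (2.473, 0.189), RR gives ψ = 0.596, H_out = 23.755 kJ/mol
  T = 353.1 K: K = (1.942, 0.159), RR gives ψ = 0.439, H_out = 16.770 kJ/mol
  T = 345.5 K: K = (1.708, 0.145), RR gives ψ = 0.309, H_out = 11.462 kJ/mol
  T = 341.6 K: K = (1.595, 0.138), RR gives ψ = 0.214, H_out = 7.740 kJ/mol
  T = 339.7 K: K = (1.542, 0.134), RR gives ψ = 0.156, H_out = 5.534 kJ/mol
Linear interpolation between T = 337.8 (H_out = 2.973) and T = 339.7 (H_out = 5.534) on hF = 4.453 gives T ≈ 338.9 K, at which ψ = 0.13.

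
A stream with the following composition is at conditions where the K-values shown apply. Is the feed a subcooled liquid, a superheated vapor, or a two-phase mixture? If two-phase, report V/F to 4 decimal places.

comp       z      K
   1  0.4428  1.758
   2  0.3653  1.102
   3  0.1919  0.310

ΣzᵢKᵢ = 1.2405; Σzᵢ/Kᵢ = 1.2024.
Both exceed 1, so a two-phase solution exists.
Newton–Raphson from ψ = 0.31:
  ψ = 0.3100: g = 0.13946, g' = -0.3182 → ψ = 0.7482
  ψ = 0.7482: g = -0.02494, g' = -0.4973 → ψ = 0.6981
  ψ = 0.6981: g = -0.00118, g' = -0.4522 → ψ = 0.6955
Converged at ψ = 0.6955.

two-phase, V/F = 0.6955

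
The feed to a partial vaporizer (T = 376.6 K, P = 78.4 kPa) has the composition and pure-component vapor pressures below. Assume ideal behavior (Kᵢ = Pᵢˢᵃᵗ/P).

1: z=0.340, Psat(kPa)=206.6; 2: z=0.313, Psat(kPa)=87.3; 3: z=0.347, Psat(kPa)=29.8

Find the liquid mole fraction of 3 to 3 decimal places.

Raoult's law: Kᵢ = Pᵢˢᵃᵗ/P = Pᵢˢᵃᵗ/78.4.
  K_1 = 206.6/78.4 = 2.63520, K_2 = 87.3/78.4 = 1.11352, K_3 = 29.8/78.4 = 0.38010
Newton–Raphson from β = 0.5:
  β = 0.500: g = 0.0278, g' = -0.559 → β = 0.550
Converged at β = 0.550.
Compositions from xᵢ = zᵢ/(1+β(Kᵢ−1)), yᵢ = Kᵢxᵢ:
  1: x = 0.179, y = 0.472
  2: x = 0.295, y = 0.328
  3: x = 0.526, y = 0.200

x_3 = 0.526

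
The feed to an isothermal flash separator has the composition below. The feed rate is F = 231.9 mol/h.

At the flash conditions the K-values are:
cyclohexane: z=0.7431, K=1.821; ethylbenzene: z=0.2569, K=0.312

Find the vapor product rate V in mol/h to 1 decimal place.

V = 177.9 mol/h

Material balance + equilibrium reduce to Σ zᵢ(Kᵢ−1)/(1+β(Kᵢ−1)) = 0.
g(0) = ΣzᵢKᵢ − 1 = 0.4333 and g(1) = 1 − Σzᵢ/Kᵢ = -0.2315, so a root lies in (0, 1).
Binary case is linear: z₁(K₁−1)(1+β(K₂−1)) + z₂(K₂−1)(1+β(K₁−1)) = 0
⇒ β = [z₁(K₁−1)+z₂(K₂−1)] / [−(K₁−1)(K₂−1)] = 0.43334/0.56485 = 0.7672
Then V = β·F = 0.7672·231.9 = 177.9 mol/h and L = F − V = 54.0 mol/h.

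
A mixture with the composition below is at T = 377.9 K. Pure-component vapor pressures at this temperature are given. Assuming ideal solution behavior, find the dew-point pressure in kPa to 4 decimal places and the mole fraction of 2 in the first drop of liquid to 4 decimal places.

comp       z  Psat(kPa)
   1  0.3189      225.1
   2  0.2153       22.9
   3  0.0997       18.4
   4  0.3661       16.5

Pdew = 26.0249 kPa, x_2 = 0.2447

At the dew point ψ → 1, so Σzᵢ/Kᵢ = 1 with Kᵢ = Pᵢˢᵃᵗ/P ⇒ 1/P = Σzᵢ/Pᵢˢᵃᵗ.
1/P = 0.3189/225.1 + 0.2153/22.9 + 0.0997/18.4 + 0.3661/16.5 = 0.0384248 ⇒ P = 26.0249 kPa
xᵢ = zᵢP/Pᵢˢᵃᵗ ⇒ x_2 = 0.2153·26.0249/22.9 = 0.2447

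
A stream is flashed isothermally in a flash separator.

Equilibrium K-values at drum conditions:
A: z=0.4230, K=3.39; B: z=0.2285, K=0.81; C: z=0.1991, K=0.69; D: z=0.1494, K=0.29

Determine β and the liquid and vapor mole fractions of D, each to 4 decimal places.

Iterate (Newton) starting at β = 0.5:
  β = 0.5000: g = 0.17511, g' = -0.7194 → β = 0.7434
  β = 0.7434: g = 0.00867, g' = -0.6947 → β = 0.7559
  β = 0.7559: g = -0.00004, g' = -0.7015 → β = 0.7558
Converged at β = 0.7558.
Compositions from xᵢ = zᵢ/(1+β(Kᵢ−1)), yᵢ = Kᵢxᵢ:
  A: x = 0.1507, y = 0.5110
  B: x = 0.2668, y = 0.2161
  C: x = 0.2600, y = 0.1794
  D: x = 0.3224, y = 0.0935

β = 0.7558, x_D = 0.3224, y_D = 0.0935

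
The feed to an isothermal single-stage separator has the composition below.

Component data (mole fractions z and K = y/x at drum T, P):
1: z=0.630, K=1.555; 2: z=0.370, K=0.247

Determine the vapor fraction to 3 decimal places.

ψ = 0.170

Let ψ = V/F and solve Σ zᵢ(Kᵢ−1)/(1+ψ(Kᵢ−1)) = 0.
Feasibility: ΣzᵢKᵢ = 1.071, Σzᵢ/Kᵢ = 1.903 — both > 1, two phases present.
Binary case is linear: z₁(K₁−1)(1+ψ(K₂−1)) + z₂(K₂−1)(1+ψ(K₁−1)) = 0
⇒ ψ = [z₁(K₁−1)+z₂(K₂−1)] / [−(K₁−1)(K₂−1)] = 0.0710/0.4179 = 0.170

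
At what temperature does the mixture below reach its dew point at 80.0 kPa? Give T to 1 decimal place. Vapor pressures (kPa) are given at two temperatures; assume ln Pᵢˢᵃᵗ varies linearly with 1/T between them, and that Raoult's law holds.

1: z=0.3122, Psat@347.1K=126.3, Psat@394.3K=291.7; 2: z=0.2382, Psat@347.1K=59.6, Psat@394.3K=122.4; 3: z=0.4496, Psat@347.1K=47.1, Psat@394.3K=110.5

Dew-point temperature: Σzᵢ·P/Pᵢˢᵃᵗ(T) = 1. Interpolate ln Pᵢˢᵃᵗ = aᵢ + bᵢ/T.
  T = 347.1 K: ΣzᵢP/Pᵢˢᵃᵗ = 1.2811
  T = 394.3 K: ΣzᵢP/Pᵢˢᵃᵗ = 0.5668
  T = 370.7 K: ΣzᵢP/Pᵢˢᵃᵗ = 0.8300
  T = 358.9 K: ΣzᵢP/Pᵢˢᵃᵗ = 1.0237
  T = 364.8 K: ΣzᵢP/Pᵢˢᵃᵗ = 0.9202
  T = 361.9 K: ΣzᵢP/Pᵢˢᵃᵗ = 0.9693
  T = 360.4 K: ΣzᵢP/Pᵢˢᵃᵗ = 0.9960
Interpolating between 358.9 K and 360.4 K gives T ≈ 360.2 K.

T = 360.2 K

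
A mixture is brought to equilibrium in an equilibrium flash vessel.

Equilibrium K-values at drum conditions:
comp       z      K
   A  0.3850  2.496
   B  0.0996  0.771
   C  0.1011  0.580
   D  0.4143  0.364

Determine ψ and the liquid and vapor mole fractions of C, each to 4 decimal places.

Newton iteration, ψ⁰ = 0.5:
  ψ = 0.5000: g = -0.13637, g' = -0.6775 → ψ = 0.2987
  ψ = 0.2987: g = -0.00027, g' = -0.6963 → ψ = 0.2983
Converged at ψ = 0.2983.
Compositions from xᵢ = zᵢ/(1+ψ(Kᵢ−1)), yᵢ = Kᵢxᵢ:
  A: x = 0.2662, y = 0.6644
  B: x = 0.1069, y = 0.0824
  C: x = 0.1156, y = 0.0670
  D: x = 0.5113, y = 0.1861

ψ = 0.2983, x_C = 0.1156, y_C = 0.0670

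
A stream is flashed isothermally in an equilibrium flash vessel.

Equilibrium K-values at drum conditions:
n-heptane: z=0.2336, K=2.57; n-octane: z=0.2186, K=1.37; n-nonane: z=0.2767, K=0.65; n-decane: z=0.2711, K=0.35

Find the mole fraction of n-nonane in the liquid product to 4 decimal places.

Iterate (Newton) starting at V/F = 0.5:
  V/F = 0.5000: g = -0.10473, g' = -0.5032 → V/F = 0.2919
  V/F = 0.2919: g = -0.00084, g' = -0.5117 → V/F = 0.2902
Converged at V/F = 0.2902.
Compositions from xᵢ = zᵢ/(1+V/F(Kᵢ−1)), yᵢ = Kᵢxᵢ:
  n-heptane: x = 0.1605, y = 0.4124
  n-octane: x = 0.1974, y = 0.2704
  n-nonane: x = 0.3080, y = 0.2002
  n-decane: x = 0.3341, y = 0.1169

x_n-nonane = 0.3080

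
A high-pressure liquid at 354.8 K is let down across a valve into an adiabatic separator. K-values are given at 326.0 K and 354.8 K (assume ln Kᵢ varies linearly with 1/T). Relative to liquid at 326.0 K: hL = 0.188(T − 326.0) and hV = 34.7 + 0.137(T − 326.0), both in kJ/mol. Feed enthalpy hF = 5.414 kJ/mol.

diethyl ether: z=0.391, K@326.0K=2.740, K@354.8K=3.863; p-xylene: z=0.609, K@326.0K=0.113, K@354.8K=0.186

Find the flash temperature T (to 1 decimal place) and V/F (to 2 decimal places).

Adiabatic flash: solve Rachford–Rice at each trial T, then check hF = ψ·hV(T) + (1−ψ)·hL(T).
  T = 326.0 K: K = (2.740, 0.113), RR gives ψ = 0.091, H_out = 3.151 kJ/mol
  T = 354.8 K: K = (3.863, 0.186), RR gives ψ = 0.268, H_out = 14.308 kJ/mol
  T = 340.4 K: K = (3.277, 0.147), RR gives ψ = 0.191, H_out = 9.184 kJ/mol
  T = 333.2 K: K = (3.002, 0.129), RR gives ψ = 0.145, H_out = 6.324 kJ/mol
  T = 329.6 K: K = (2.870, 0.121), RR gives ψ = 0.119, H_out = 4.784 kJ/mol
  T = 331.4 K: K = (2.936, 0.125), RR gives ψ = 0.132, H_out = 5.565 kJ/mol
  T = 330.5 K: K = (2.903, 0.123), RR gives ψ = 0.126, H_out = 5.178 kJ/mol
Linear interpolation between T = 330.5 (H_out = 5.178) and T = 331.4 (H_out = 5.565) on hF = 5.414 gives T ≈ 331.0 K, at which ψ = 0.13.

T = 331.0 K, V/F = 0.13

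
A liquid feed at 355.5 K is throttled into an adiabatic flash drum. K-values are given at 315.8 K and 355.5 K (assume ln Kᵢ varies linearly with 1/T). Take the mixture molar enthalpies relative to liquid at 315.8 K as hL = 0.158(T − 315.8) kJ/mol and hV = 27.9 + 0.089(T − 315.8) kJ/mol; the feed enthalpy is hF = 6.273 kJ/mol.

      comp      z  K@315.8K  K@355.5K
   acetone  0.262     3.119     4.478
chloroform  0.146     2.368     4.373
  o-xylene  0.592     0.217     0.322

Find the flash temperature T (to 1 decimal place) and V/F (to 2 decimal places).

Adiabatic flash: solve Rachford–Rice at each trial T, then check hF = ψ·hV(T) + (1−ψ)·hL(T).
  T = 315.8 K: K = (3.119, 2.368, 0.217), RR gives ψ = 0.198, H_out = 5.517 kJ/mol
  T = 355.5 K: K = (4.478, 4.373, 0.322), RR gives ψ = 0.430, H_out = 17.084 kJ/mol
  T = 335.6 K: K = (3.776, 3.274, 0.267), RR gives ψ = 0.328, H_out = 11.829 kJ/mol
  T = 325.7 K: K = (3.442, 2.798, 0.242), RR gives ψ = 0.268, H_out = 8.866 kJ/mol
  T = 320.8 K: K = (3.280, 2.580, 0.229), RR gives ψ = 0.235, H_out = 7.266 kJ/mol
  T = 318.3 K: K = (3.199, 2.472, 0.223), RR gives ψ = 0.217, H_out = 6.408 kJ/mol
  T = 317.1 K: K = (3.161, 2.422, 0.220), RR gives ψ = 0.208, H_out = 5.984 kJ/mol
Linear interpolation between T = 317.1 (H_out = 5.984) and T = 318.3 (H_out = 6.408) on hF = 6.273 gives T ≈ 317.9 K, at which ψ = 0.21.

T = 317.9 K, V/F = 0.21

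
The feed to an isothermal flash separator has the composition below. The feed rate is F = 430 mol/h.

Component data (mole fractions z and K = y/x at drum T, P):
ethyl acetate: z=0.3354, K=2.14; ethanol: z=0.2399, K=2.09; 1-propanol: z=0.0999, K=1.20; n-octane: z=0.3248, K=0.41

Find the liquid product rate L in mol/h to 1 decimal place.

L = 90.3 mol/h

Rachford–Rice: g(V/F) = Σ zᵢ(Kᵢ−1)/(1+V/F(Kᵢ−1)) = 0.
Feasibility: ΣzᵢKᵢ = 1.4722, Σzᵢ/Kᵢ = 1.1470 — both > 1, two phases present.
Newton–Raphson from V/F = 0.5:
  V/F = 0.5000: g = 0.15913, g' = -0.5270 → V/F = 0.8019
  V/F = 0.8019: g = -0.00724, g' = -0.6104 → V/F = 0.7901
  V/F = 0.7901: g = -0.00005, g' = -0.6026 → V/F = 0.7900
Converged at V/F = 0.7900.
Then V = V/F·F = 0.7900·430 = 339.7 mol/h and L = F − V = 90.3 mol/h.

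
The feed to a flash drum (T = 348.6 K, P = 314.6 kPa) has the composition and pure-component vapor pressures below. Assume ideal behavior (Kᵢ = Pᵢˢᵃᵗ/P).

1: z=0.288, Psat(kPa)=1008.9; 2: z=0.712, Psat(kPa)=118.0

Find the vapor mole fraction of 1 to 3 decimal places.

y_1 = 0.708

Raoult's law: Kᵢ = Pᵢˢᵃᵗ/P = Pᵢˢᵃᵗ/314.6.
  K_1 = 1008.9/314.6 = 3.20693, K_2 = 118.0/314.6 = 0.37508
Newton iteration, V/F⁰ = 0.42:
  V/F = 0.420: g = -0.2734, g' = -0.889 → V/F = 0.112
  V/F = 0.112: g = 0.0307, g' = -1.222 → V/F = 0.138
Converged at V/F = 0.138.
Compositions from xᵢ = zᵢ/(1+V/F(Kᵢ−1)), yᵢ = Kᵢxᵢ:
  1: x = 0.221, y = 0.708
  2: x = 0.779, y = 0.292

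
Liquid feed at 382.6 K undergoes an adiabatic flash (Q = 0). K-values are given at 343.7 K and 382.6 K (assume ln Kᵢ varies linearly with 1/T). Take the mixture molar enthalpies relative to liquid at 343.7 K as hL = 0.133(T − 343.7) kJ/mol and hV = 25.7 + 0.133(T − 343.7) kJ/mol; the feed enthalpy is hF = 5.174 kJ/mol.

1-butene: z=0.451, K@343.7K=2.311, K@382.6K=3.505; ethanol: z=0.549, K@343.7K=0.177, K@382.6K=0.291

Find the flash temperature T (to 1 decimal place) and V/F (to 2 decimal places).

T = 348.5 K, V/F = 0.18

Adiabatic flash: solve Rachford–Rice at each trial T, then check hF = ψ·hV(T) + (1−ψ)·hL(T).
  T = 343.7 K: K = (2.311, 0.177), RR gives ψ = 0.129, H_out = 3.321 kJ/mol
  T = 382.6 K: K = (3.505, 0.291), RR gives ψ = 0.417, H_out = 15.889 kJ/mol
  T = 363.1 K: K = (2.876, 0.230), RR gives ψ = 0.293, H_out = 10.111 kJ/mol
  T = 353.4 K: K = (2.586, 0.202), RR gives ψ = 0.219, H_out = 6.927 kJ/mol
  T = 348.5 K: K = (2.445, 0.189), RR gives ψ = 0.176, H_out = 5.173 kJ/mol
  T = 350.9 K: K = (2.514, 0.196), RR gives ψ = 0.198, H_out = 6.047 kJ/mol
Linear interpolation between T = 348.5 (H_out = 5.173) and T = 350.9 (H_out = 6.047) on hF = 5.174 gives T ≈ 348.5 K, at which ψ = 0.18.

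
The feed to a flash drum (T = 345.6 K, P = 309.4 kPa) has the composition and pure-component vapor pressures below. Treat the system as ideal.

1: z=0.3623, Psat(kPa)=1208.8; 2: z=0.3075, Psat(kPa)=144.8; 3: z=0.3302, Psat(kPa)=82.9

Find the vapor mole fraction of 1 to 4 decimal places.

Raoult's law: Kᵢ = Pᵢˢᵃᵗ/P = Pᵢˢᵃᵗ/309.4.
  K_1 = 1208.8/309.4 = 3.906917, K_2 = 144.8/309.4 = 0.468003, K_3 = 82.9/309.4 = 0.267938
Rachford–Rice: g(ψ) = Σ zᵢ(Kᵢ−1)/(1+ψ(Kᵢ−1)) = 0.
Check two-phase: ΣzᵢKᵢ = 1.6479 > 1 and Σzᵢ/Kᵢ = 1.9822 > 1, so g(0) = 0.6479 > 0 and g(1) = -0.9822 < 0.
Newton iteration, ψ⁰ = 0.5:
  ψ = 0.5000: g = -0.17490, g' = -1.1104 → ψ = 0.3425
  ψ = 0.3425: g = 0.00510, g' = -1.2141 → ψ = 0.3467
Converged at ψ = 0.3467.
Compositions from xᵢ = zᵢ/(1+ψ(Kᵢ−1)), yᵢ = Kᵢxᵢ:
  1: x = 0.1804, y = 0.7050
  2: x = 0.3770, y = 0.1765
  3: x = 0.4425, y = 0.1186

y_1 = 0.7050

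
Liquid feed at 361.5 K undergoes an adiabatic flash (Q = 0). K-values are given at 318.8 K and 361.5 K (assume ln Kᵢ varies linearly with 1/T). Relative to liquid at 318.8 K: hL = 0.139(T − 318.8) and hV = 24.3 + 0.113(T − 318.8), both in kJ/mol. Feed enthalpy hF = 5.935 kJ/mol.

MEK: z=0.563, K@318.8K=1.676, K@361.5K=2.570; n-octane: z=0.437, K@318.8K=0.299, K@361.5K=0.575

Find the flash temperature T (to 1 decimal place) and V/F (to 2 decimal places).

T = 321.9 K, V/F = 0.23

Adiabatic flash: solve Rachford–Rice at each trial T, then check hF = ψ·hV(T) + (1−ψ)·hL(T).
  T = 318.8 K: K = (1.676, 0.299), RR gives ψ = 0.157, H_out = 3.808 kJ/mol
  T = 361.5 K: K = (2.570, 0.575), RR gives ψ = 1.000, H_out = 29.125 kJ/mol
  T = 340.1 K: K = (2.102, 0.423), RR gives ψ = 0.579, H_out = 16.714 kJ/mol
  T = 329.5 K: K = (1.885, 0.358), RR gives ψ = 0.383, H_out = 10.688 kJ/mol
  T = 324.1 K: K = (1.778, 0.327), RR gives ψ = 0.275, H_out = 7.391 kJ/mol
  T = 321.5 K: K = (1.728, 0.313), RR gives ψ = 0.219, H_out = 5.688 kJ/mol
  T = 322.8 K: K = (1.753, 0.320), RR gives ψ = 0.248, H_out = 6.551 kJ/mol
Linear interpolation between T = 321.5 (H_out = 5.688) and T = 322.8 (H_out = 6.551) on hF = 5.935 gives T ≈ 321.9 K, at which ψ = 0.23.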